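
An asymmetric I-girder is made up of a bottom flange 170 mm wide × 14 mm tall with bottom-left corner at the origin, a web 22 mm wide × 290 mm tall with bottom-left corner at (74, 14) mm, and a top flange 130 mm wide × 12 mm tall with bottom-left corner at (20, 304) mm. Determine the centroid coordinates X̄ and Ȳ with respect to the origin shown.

bottom flange: A = 170 × 14 = 2380.00, centroid at (85.00, 7.00).
web: A = 22 × 290 = 6380.00, centroid at (85.00, 159.00).
top flange: A = 130 × 12 = 1560.00, centroid at (85.00, 310.00).
ΣA = 10320.00 mm², ΣAX̄ = 877200.00 mm³, ΣAȲ = 1514680.00 mm³.
X̄ = 877200.00/10320.00 = 85.00 mm; Ȳ = 1514680.00/10320.00 = 146.77 mm.

X̄ = 85.00 mm, Ȳ = 146.77 mm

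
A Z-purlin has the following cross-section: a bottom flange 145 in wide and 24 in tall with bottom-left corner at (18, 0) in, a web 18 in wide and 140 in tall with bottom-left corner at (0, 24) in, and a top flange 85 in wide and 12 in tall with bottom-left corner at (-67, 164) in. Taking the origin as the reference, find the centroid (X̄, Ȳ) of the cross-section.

bottom flange: A = 145 × 24 = 3480.00, centroid at (90.50, 12.00).
web: A = 18 × 140 = 2520.00, centroid at (9.00, 94.00).
top flange: A = 85 × 12 = 1020.00, centroid at (-24.50, 170.00).
ΣA = 7020.00 in²
ΣAX̄ = (3480.00)(90.50) + (2520.00)(9.00) + (1020.00)(-24.50) = 312630.00 in³
ΣAȲ = (3480.00)(12.00) + (2520.00)(94.00) + (1020.00)(170.00) = 452040.00 in³
X̄ = 312630.00 / 7020.00 = 44.53 in
Ȳ = 452040.00 / 7020.00 = 64.39 in

X̄ = 44.53 in, Ȳ = 64.39 in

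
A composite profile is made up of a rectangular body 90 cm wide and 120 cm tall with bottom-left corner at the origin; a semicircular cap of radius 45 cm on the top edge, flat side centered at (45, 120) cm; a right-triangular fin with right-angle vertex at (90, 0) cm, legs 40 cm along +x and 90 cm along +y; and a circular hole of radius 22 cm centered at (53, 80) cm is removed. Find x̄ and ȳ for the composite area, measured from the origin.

x̄ = 51.51 cm, ȳ = 71.72 cm

rectangular body: A = 90 × 120 = 10800.00, centroid at (45.00, 60.00).
semicircular top: A = ½π·45² = 3180.86, centroid at (45.00, 139.10).
triangular fin: A = ½·40·90 = 1800.00, centroid at (103.33, 30.00).
hole: A = −π·22² = -1520.53, centroid at (53.00, 80.00).
ΣA = 14260.33 cm²
ΣAx̄ = (10800.00)(45.00) + (3180.86)(45.00) + (1800.00)(103.33) + (-1520.53)(53.00) = 734550.68 cm³
ΣAȳ = (10800.00)(60.00) + (3180.86)(139.10) + (1800.00)(30.00) + (-1520.53)(80.00) = 1022811.04 cm³
x̄ = 734550.68 / 14260.33 = 51.51 cm
ȳ = 1022811.04 / 14260.33 = 71.72 cm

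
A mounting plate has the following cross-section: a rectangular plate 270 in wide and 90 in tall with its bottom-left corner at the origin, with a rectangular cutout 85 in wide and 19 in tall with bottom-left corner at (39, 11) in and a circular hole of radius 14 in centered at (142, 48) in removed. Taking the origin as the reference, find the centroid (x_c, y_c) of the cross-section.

x_c = 138.72 in, y_c = 46.71 in

Part | A | x̄ᵢ | ȳᵢ | A·x̄ᵢ | A·ȳᵢ
plate | 24300.00 | 135.00 | 45.00 | 3280500.00 | 1093500.00
hole 1 | -1615.00 | 81.50 | 20.50 | -131622.50 | -33107.50
hole 2 | -615.75 | 142.00 | 48.00 | -87436.81 | -29556.10
Σ | 22069.25 |  |  | 3061440.69 | 1030836.40
x_c = 3061440.69 / 22069.25 = 138.72 in
y_c = 1030836.40 / 22069.25 = 46.71 in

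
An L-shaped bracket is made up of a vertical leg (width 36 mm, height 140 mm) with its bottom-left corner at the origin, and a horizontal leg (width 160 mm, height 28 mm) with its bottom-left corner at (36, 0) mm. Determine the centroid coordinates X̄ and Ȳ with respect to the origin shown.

X̄ = 64.12 mm, Ȳ = 43.65 mm

vertical leg: A = 36 × 140 = 5040.00, centroid at (18.00, 70.00).
horizontal leg: A = 160 × 28 = 4480.00, centroid at (116.00, 14.00).
ΣA = 9520.00 mm², ΣAX̄ = 610400.00 mm³, ΣAȲ = 415520.00 mm³.
X̄ = 610400.00/9520.00 = 64.12 mm; Ȳ = 415520.00/9520.00 = 43.65 mm.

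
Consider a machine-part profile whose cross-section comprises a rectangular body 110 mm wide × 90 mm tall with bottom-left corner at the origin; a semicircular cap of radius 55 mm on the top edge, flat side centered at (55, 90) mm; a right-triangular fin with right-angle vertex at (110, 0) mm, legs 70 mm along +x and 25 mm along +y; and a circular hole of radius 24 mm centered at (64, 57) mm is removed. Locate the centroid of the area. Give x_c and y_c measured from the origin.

rectangular body: A = 110 × 90 = 9900.00, centroid at (55.00, 45.00).
semicircular top: A = ½π·55² = 4751.66, centroid at (55.00, 113.34).
triangular fin: A = ½·70·25 = 875.00, centroid at (133.33, 8.33).
hole: A = −π·24² = -1809.56, centroid at (64.00, 57.00).
ΣA = 13717.10 mm², ΣAx_c = 806696.23 mm³, ΣAy_c = 888212.86 mm³.
x_c = 806696.23/13717.10 = 58.81 mm; y_c = 888212.86/13717.10 = 64.75 mm.

x_c = 58.81 mm, y_c = 64.75 mm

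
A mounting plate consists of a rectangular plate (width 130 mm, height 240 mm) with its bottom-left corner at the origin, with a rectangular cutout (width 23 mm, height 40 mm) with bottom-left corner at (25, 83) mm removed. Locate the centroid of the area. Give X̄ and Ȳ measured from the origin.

X̄ = 65.87 mm, Ȳ = 120.52 mm

plate: A = 130 × 240 = 31200.00, centroid at (65.00, 120.00).
hole: A = −(23 × 40) = -920.00, centroid at (36.50, 103.00).
ΣA = 30280.00 mm², ΣAX̄ = 1994420.00 mm³, ΣAȲ = 3649240.00 mm³.
X̄ = 1994420.00/30280.00 = 65.87 mm; Ȳ = 3649240.00/30280.00 = 120.52 mm.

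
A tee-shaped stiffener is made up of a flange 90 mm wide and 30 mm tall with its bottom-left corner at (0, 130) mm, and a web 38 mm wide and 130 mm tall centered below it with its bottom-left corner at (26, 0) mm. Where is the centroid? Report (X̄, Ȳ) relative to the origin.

web: A = 38 × 130 = 4940.00, centroid at (45.00, 65.00).
flange: A = 90 × 30 = 2700.00, centroid at (45.00, 145.00).
ΣA = 7640.00 mm², ΣAX̄ = 343800.00 mm³, ΣAȲ = 712600.00 mm³.
X̄ = 343800.00/7640.00 = 45.00 mm; Ȳ = 712600.00/7640.00 = 93.27 mm.

X̄ = 45.00 mm, Ȳ = 93.27 mm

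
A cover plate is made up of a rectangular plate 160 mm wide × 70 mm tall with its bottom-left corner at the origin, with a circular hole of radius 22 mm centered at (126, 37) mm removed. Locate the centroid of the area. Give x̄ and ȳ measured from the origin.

x̄ = 72.77 mm, ȳ = 34.69 mm

Part | A | x̄ᵢ | ȳᵢ | A·x̄ᵢ | A·ȳᵢ
plate | 11200.00 | 80.00 | 35.00 | 896000.00 | 392000.00
hole | -1520.53 | 126.00 | 37.00 | -191586.89 | -56259.64
Σ | 9679.47 |  |  | 704413.11 | 335740.36
x̄ = 704413.11 / 9679.47 = 72.77 mm
ȳ = 335740.36 / 9679.47 = 34.69 mm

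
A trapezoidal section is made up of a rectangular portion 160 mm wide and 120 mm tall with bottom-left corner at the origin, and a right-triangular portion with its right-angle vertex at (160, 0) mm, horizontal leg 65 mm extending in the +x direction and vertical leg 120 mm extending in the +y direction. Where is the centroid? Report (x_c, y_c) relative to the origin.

rectangular portion: A = 160 × 120 = 19200.00, centroid at (80.00, 60.00).
triangular portion: A = ½·65·120 = 3900.00, centroid at (181.67, 40.00).
ΣA = 23100.00 mm²
ΣAx_c = (19200.00)(80.00) + (3900.00)(181.67) = 2244500.00 mm³
ΣAy_c = (19200.00)(60.00) + (3900.00)(40.00) = 1308000.00 mm³
x_c = 2244500.00 / 23100.00 = 97.16 mm
y_c = 1308000.00 / 23100.00 = 56.62 mm

x_c = 97.16 mm, y_c = 56.62 mm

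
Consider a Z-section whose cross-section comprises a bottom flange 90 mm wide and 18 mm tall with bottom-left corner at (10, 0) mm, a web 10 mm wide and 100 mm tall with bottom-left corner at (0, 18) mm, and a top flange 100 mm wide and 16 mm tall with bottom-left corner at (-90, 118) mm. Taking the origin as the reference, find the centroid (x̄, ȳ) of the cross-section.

bottom flange: A = 90 × 18 = 1620.00, centroid at (55.00, 9.00).
web: A = 10 × 100 = 1000.00, centroid at (5.00, 68.00).
top flange: A = 100 × 16 = 1600.00, centroid at (-40.00, 126.00).
ΣA = 4220.00 mm²
ΣAx̄ = (1620.00)(55.00) + (1000.00)(5.00) + (1600.00)(-40.00) = 30100.00 mm³
ΣAȳ = (1620.00)(9.00) + (1000.00)(68.00) + (1600.00)(126.00) = 284180.00 mm³
x̄ = 30100.00 / 4220.00 = 7.13 mm
ȳ = 284180.00 / 4220.00 = 67.34 mm

x̄ = 7.13 mm, ȳ = 67.34 mm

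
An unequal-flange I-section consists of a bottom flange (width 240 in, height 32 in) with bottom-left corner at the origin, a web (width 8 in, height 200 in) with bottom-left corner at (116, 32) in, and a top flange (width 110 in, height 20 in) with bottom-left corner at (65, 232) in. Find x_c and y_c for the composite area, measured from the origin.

bottom flange: A = 240 × 32 = 7680.00, centroid at (120.00, 16.00).
web: A = 8 × 200 = 1600.00, centroid at (120.00, 132.00).
top flange: A = 110 × 20 = 2200.00, centroid at (120.00, 242.00).
ΣA = 11480.00 in²
ΣAx_c = (7680.00)(120.00) + (1600.00)(120.00) + (2200.00)(120.00) = 1377600.00 in³
ΣAy_c = (7680.00)(16.00) + (1600.00)(132.00) + (2200.00)(242.00) = 866480.00 in³
x_c = 1377600.00 / 11480.00 = 120.00 in
y_c = 866480.00 / 11480.00 = 75.48 in

x_c = 120.00 in, y_c = 75.48 in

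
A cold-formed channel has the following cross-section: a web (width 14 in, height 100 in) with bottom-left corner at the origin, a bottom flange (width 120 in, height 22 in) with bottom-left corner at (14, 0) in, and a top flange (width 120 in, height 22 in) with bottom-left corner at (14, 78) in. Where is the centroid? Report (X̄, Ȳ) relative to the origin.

X̄ = 59.96 in, Ȳ = 50.00 in

web: A = 14 × 100 = 1400.00, centroid at (7.00, 50.00).
bottom flange: A = 120 × 22 = 2640.00, centroid at (74.00, 11.00).
top flange: A = 120 × 22 = 2640.00, centroid at (74.00, 89.00).
ΣA = 6680.00 in², ΣAX̄ = 400520.00 in³, ΣAȲ = 334000.00 in³.
X̄ = 400520.00/6680.00 = 59.96 in; Ȳ = 334000.00/6680.00 = 50.00 in.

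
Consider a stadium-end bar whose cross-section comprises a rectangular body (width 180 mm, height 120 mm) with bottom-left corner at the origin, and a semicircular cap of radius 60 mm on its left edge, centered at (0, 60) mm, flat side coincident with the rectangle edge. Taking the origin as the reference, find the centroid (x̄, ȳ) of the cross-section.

x̄ = 66.04 mm, ȳ = 60.00 mm

rectangular body: A = 180 × 120 = 21600.00, centroid at (90.00, 60.00).
semicircular end: A = ½π·60² = 5654.87, centroid at (-25.46, 60.00).
ΣA = 27254.87 mm², ΣAx̄ = 1800000.00 mm³, ΣAȳ = 1635292.01 mm³.
x̄ = 1800000.00/27254.87 = 66.04 mm; ȳ = 1635292.01/27254.87 = 60.00 mm.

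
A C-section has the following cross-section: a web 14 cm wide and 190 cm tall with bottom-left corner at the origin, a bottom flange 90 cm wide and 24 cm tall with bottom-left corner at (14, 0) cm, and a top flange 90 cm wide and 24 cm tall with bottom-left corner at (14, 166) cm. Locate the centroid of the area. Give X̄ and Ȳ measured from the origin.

X̄ = 39.18 cm, Ȳ = 95.00 cm

web: A = 14 × 190 = 2660.00, centroid at (7.00, 95.00).
bottom flange: A = 90 × 24 = 2160.00, centroid at (59.00, 12.00).
top flange: A = 90 × 24 = 2160.00, centroid at (59.00, 178.00).
ΣA = 6980.00 cm²
ΣAX̄ = (2660.00)(7.00) + (2160.00)(59.00) + (2160.00)(59.00) = 273500.00 cm³
ΣAȲ = (2660.00)(95.00) + (2160.00)(12.00) + (2160.00)(178.00) = 663100.00 cm³
X̄ = 273500.00 / 6980.00 = 39.18 cm
Ȳ = 663100.00 / 6980.00 = 95.00 cm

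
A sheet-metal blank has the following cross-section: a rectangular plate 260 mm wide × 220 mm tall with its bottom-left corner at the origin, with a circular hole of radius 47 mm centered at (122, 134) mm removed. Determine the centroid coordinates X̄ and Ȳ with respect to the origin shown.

plate: A = 260 × 220 = 57200.00, centroid at (130.00, 110.00).
hole: A = −π·47² = -6939.78, centroid at (122.00, 134.00).
ΣA = 50260.22 mm²
ΣAX̄ = (57200.00)(130.00) + (-6939.78)(122.00) = 6589347.06 mm³
ΣAȲ = (57200.00)(110.00) + (-6939.78)(134.00) = 5362069.72 mm³
X̄ = 6589347.06 / 50260.22 = 131.10 mm
Ȳ = 5362069.72 / 50260.22 = 106.69 mm

X̄ = 131.10 mm, Ȳ = 106.69 mm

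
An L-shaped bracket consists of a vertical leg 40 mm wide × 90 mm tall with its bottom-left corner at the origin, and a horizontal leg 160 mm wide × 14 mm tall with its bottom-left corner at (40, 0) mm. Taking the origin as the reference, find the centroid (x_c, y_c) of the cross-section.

x_c = 58.36 mm, y_c = 30.42 mm

Part | A | x̄ᵢ | ȳᵢ | A·x̄ᵢ | A·ȳᵢ
vertical leg | 3600.00 | 20.00 | 45.00 | 72000.00 | 162000.00
horizontal leg | 2240.00 | 120.00 | 7.00 | 268800.00 | 15680.00
Σ | 5840.00 |  |  | 340800.00 | 177680.00
x_c = 340800.00 / 5840.00 = 58.36 mm
y_c = 177680.00 / 5840.00 = 30.42 mm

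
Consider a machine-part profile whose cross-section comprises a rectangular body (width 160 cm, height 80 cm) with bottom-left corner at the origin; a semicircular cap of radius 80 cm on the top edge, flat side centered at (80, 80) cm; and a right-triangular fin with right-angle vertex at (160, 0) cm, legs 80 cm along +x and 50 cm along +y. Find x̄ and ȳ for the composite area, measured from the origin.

x̄ = 88.58 cm, ȳ = 68.04 cm

Part | A | x̄ᵢ | ȳᵢ | A·x̄ᵢ | A·ȳᵢ
rectangular body | 12800.00 | 80.00 | 40.00 | 1024000.00 | 512000.00
semicircular top | 10053.10 | 80.00 | 113.95 | 804247.72 | 1145581.05
triangular fin | 2000.00 | 186.67 | 16.67 | 373333.33 | 33333.33
Σ | 24853.10 |  |  | 2201581.05 | 1690914.39
x̄ = 2201581.05 / 24853.10 = 88.58 cm
ȳ = 1690914.39 / 24853.10 = 68.04 cm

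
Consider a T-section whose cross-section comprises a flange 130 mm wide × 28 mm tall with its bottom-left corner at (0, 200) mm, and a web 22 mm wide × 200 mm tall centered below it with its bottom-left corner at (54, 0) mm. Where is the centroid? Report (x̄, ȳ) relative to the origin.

x̄ = 65.00 mm, ȳ = 151.61 mm

Part | A | x̄ᵢ | ȳᵢ | A·x̄ᵢ | A·ȳᵢ
web | 4400.00 | 65.00 | 100.00 | 286000.00 | 440000.00
flange | 3640.00 | 65.00 | 214.00 | 236600.00 | 778960.00
Σ | 8040.00 |  |  | 522600.00 | 1218960.00
x̄ = 522600.00 / 8040.00 = 65.00 mm
ȳ = 1218960.00 / 8040.00 = 151.61 mm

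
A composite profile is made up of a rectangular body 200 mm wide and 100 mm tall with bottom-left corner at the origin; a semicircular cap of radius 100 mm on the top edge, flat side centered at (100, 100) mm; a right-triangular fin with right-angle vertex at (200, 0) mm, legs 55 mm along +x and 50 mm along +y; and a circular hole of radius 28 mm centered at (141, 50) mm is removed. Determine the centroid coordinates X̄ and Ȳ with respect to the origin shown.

X̄ = 101.78 mm, Ȳ = 90.62 mm

rectangular body: A = 200 × 100 = 20000.00, centroid at (100.00, 50.00).
semicircular top: A = ½π·100² = 15707.96, centroid at (100.00, 142.44).
triangular fin: A = ½·55·50 = 1375.00, centroid at (218.33, 16.67).
hole: A = −π·28² = -2463.01, centroid at (141.00, 50.00).
ΣA = 34619.95 mm²
ΣAX̄ = (20000.00)(100.00) + (15707.96)(100.00) + (1375.00)(218.33) + (-2463.01)(141.00) = 3523720.44 mm³
ΣAȲ = (20000.00)(50.00) + (15707.96)(142.44) + (1375.00)(16.67) + (-2463.01)(50.00) = 3137229.23 mm³
X̄ = 3523720.44 / 34619.95 = 101.78 mm
Ȳ = 3137229.23 / 34619.95 = 90.62 mm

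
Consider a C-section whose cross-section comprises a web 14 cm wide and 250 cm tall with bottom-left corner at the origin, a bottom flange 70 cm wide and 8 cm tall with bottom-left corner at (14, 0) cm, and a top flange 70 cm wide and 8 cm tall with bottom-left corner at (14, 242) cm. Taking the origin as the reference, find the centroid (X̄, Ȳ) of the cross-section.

Part | A | x̄ᵢ | ȳᵢ | A·x̄ᵢ | A·ȳᵢ
web | 3500.00 | 7.00 | 125.00 | 24500.00 | 437500.00
bottom flange | 560.00 | 49.00 | 4.00 | 27440.00 | 2240.00
top flange | 560.00 | 49.00 | 246.00 | 27440.00 | 137760.00
Σ | 4620.00 |  |  | 79380.00 | 577500.00
X̄ = 79380.00 / 4620.00 = 17.18 cm
Ȳ = 577500.00 / 4620.00 = 125.00 cm

X̄ = 17.18 cm, Ȳ = 125.00 cm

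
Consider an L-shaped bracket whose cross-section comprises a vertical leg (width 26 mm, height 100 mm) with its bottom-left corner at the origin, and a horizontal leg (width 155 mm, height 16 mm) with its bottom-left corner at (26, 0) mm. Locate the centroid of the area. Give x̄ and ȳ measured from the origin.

x̄ = 57.18 mm, ȳ = 29.50 mm

Part | A | x̄ᵢ | ȳᵢ | A·x̄ᵢ | A·ȳᵢ
vertical leg | 2600.00 | 13.00 | 50.00 | 33800.00 | 130000.00
horizontal leg | 2480.00 | 103.50 | 8.00 | 256680.00 | 19840.00
Σ | 5080.00 |  |  | 290480.00 | 149840.00
x̄ = 290480.00 / 5080.00 = 57.18 mm
ȳ = 149840.00 / 5080.00 = 29.50 mm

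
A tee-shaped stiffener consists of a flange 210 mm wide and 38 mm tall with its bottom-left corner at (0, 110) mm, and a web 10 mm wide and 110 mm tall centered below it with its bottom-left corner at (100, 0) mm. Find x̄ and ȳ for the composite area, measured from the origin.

web: A = 10 × 110 = 1100.00, centroid at (105.00, 55.00).
flange: A = 210 × 38 = 7980.00, centroid at (105.00, 129.00).
ΣA = 9080.00 mm²
ΣAx̄ = (1100.00)(105.00) + (7980.00)(105.00) = 953400.00 mm³
ΣAȳ = (1100.00)(55.00) + (7980.00)(129.00) = 1089920.00 mm³
x̄ = 953400.00 / 9080.00 = 105.00 mm
ȳ = 1089920.00 / 9080.00 = 120.04 mm

x̄ = 105.00 mm, ȳ = 120.04 mm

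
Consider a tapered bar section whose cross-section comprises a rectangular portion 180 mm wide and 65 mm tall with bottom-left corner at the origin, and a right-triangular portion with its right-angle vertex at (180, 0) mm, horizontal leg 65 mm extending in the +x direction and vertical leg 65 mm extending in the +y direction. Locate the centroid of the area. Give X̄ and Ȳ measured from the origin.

X̄ = 107.08 mm, Ȳ = 30.84 mm

rectangular portion: A = 180 × 65 = 11700.00, centroid at (90.00, 32.50).
triangular portion: A = ½·65·65 = 2112.50, centroid at (201.67, 21.67).
ΣA = 13812.50 mm², ΣAX̄ = 1479020.83 mm³, ΣAȲ = 426020.83 mm³.
X̄ = 1479020.83/13812.50 = 107.08 mm; Ȳ = 426020.83/13812.50 = 30.84 mm.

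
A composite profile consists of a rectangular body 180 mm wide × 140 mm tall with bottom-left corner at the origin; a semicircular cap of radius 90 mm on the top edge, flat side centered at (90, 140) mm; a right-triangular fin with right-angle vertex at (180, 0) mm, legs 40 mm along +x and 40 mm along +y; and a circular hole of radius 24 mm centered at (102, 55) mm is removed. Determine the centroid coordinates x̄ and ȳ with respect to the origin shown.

rectangular body: A = 180 × 140 = 25200.00, centroid at (90.00, 70.00).
semicircular top: A = ½π·90² = 12723.45, centroid at (90.00, 178.20).
triangular fin: A = ½·40·40 = 800.00, centroid at (193.33, 13.33).
hole: A = −π·24² = -1809.56, centroid at (102.00, 55.00).
ΣA = 36913.89 mm²
ΣAx̄ = (25200.00)(90.00) + (12723.45)(90.00) + (800.00)(193.33) + (-1809.56)(102.00) = 3383202.34 mm³
ΣAȳ = (25200.00)(70.00) + (12723.45)(178.20) + (800.00)(13.33) + (-1809.56)(55.00) = 3942424.05 mm³
x̄ = 3383202.34 / 36913.89 = 91.65 mm
ȳ = 3942424.05 / 36913.89 = 106.80 mm

x̄ = 91.65 mm, ȳ = 106.80 mm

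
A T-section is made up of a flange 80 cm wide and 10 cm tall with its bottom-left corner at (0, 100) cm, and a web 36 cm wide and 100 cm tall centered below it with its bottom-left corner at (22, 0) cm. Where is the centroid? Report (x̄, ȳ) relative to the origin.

Part | A | x̄ᵢ | ȳᵢ | A·x̄ᵢ | A·ȳᵢ
web | 3600.00 | 40.00 | 50.00 | 144000.00 | 180000.00
flange | 800.00 | 40.00 | 105.00 | 32000.00 | 84000.00
Σ | 4400.00 |  |  | 176000.00 | 264000.00
x̄ = 176000.00 / 4400.00 = 40.00 cm
ȳ = 264000.00 / 4400.00 = 60.00 cm

x̄ = 40.00 cm, ȳ = 60.00 cm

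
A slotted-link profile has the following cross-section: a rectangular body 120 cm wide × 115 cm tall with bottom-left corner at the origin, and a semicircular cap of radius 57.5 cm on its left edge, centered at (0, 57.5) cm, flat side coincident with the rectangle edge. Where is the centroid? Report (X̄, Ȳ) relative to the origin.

rectangular body: A = 120 × 115 = 13800.00, centroid at (60.00, 57.50).
semicircular end: A = ½π·57.5² = 5193.45, centroid at (-24.40, 57.50).
ΣA = 18993.45 cm², ΣAX̄ = 701260.42 cm³, ΣAȲ = 1092123.11 cm³.
X̄ = 701260.42/18993.45 = 36.92 cm; Ȳ = 1092123.11/18993.45 = 57.50 cm.

X̄ = 36.92 cm, Ȳ = 57.50 cm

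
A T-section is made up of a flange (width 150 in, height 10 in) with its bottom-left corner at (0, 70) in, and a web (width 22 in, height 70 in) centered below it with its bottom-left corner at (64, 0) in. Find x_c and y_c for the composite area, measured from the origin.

web: A = 22 × 70 = 1540.00, centroid at (75.00, 35.00).
flange: A = 150 × 10 = 1500.00, centroid at (75.00, 75.00).
ΣA = 3040.00 in²
ΣAx_c = (1540.00)(75.00) + (1500.00)(75.00) = 228000.00 in³
ΣAy_c = (1540.00)(35.00) + (1500.00)(75.00) = 166400.00 in³
x_c = 228000.00 / 3040.00 = 75.00 in
y_c = 166400.00 / 3040.00 = 54.74 in

x_c = 75.00 in, y_c = 54.74 in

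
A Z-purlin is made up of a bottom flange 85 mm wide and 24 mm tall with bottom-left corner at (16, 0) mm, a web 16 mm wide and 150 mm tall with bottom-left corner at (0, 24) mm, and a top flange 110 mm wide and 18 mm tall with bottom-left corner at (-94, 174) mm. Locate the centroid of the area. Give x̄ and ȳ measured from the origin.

Part | A | x̄ᵢ | ȳᵢ | A·x̄ᵢ | A·ȳᵢ
bottom flange | 2040.00 | 58.50 | 12.00 | 119340.00 | 24480.00
web | 2400.00 | 8.00 | 99.00 | 19200.00 | 237600.00
top flange | 1980.00 | -39.00 | 183.00 | -77220.00 | 362340.00
Σ | 6420.00 |  |  | 61320.00 | 624420.00
x̄ = 61320.00 / 6420.00 = 9.55 mm
ȳ = 624420.00 / 6420.00 = 97.26 mm

x̄ = 9.55 mm, ȳ = 97.26 mm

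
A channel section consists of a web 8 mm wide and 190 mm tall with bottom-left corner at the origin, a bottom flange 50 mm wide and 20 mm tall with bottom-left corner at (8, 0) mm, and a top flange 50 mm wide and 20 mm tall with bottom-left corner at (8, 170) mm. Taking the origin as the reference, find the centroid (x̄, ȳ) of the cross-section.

x̄ = 20.48 mm, ȳ = 95.00 mm

web: A = 8 × 190 = 1520.00, centroid at (4.00, 95.00).
bottom flange: A = 50 × 20 = 1000.00, centroid at (33.00, 10.00).
top flange: A = 50 × 20 = 1000.00, centroid at (33.00, 180.00).
ΣA = 3520.00 mm², ΣAx̄ = 72080.00 mm³, ΣAȳ = 334400.00 mm³.
x̄ = 72080.00/3520.00 = 20.48 mm; ȳ = 334400.00/3520.00 = 95.00 mm.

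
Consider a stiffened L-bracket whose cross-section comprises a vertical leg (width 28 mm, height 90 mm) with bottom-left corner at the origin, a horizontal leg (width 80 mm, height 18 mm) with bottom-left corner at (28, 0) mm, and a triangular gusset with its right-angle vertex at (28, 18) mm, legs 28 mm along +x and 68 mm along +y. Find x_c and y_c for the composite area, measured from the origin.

Part | A | x̄ᵢ | ȳᵢ | A·x̄ᵢ | A·ȳᵢ
vertical leg | 2520.00 | 14.00 | 45.00 | 35280.00 | 113400.00
horizontal leg | 1440.00 | 68.00 | 9.00 | 97920.00 | 12960.00
gusset | 952.00 | 37.33 | 40.67 | 35541.33 | 38714.67
Σ | 4912.00 |  |  | 168741.33 | 165074.67
x_c = 168741.33 / 4912.00 = 34.35 mm
y_c = 165074.67 / 4912.00 = 33.61 mm

x_c = 34.35 mm, y_c = 33.61 mm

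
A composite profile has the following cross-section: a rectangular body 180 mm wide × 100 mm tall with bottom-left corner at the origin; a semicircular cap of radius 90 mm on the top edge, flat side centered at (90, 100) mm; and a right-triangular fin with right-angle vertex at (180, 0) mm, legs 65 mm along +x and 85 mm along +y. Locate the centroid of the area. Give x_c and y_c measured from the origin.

rectangular body: A = 180 × 100 = 18000.00, centroid at (90.00, 50.00).
semicircular top: A = ½π·90² = 12723.45, centroid at (90.00, 138.20).
triangular fin: A = ½·65·85 = 2762.50, centroid at (201.67, 28.33).
ΣA = 33485.95 mm²
ΣAx_c = (18000.00)(90.00) + (12723.45)(90.00) + (2762.50)(201.67) = 3322214.69 mm³
ΣAy_c = (18000.00)(50.00) + (12723.45)(138.20) + (2762.50)(28.33) = 2736615.86 mm³
x_c = 3322214.69 / 33485.95 = 99.21 mm
y_c = 2736615.86 / 33485.95 = 81.72 mm

x_c = 99.21 mm, y_c = 81.72 mm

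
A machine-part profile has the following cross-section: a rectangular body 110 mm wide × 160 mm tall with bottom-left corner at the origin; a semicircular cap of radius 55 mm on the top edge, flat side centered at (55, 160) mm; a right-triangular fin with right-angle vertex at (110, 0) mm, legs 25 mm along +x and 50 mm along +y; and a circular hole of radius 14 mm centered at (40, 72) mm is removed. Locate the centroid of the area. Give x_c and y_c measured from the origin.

x_c = 57.18 mm, y_c = 100.41 mm

rectangular body: A = 110 × 160 = 17600.00, centroid at (55.00, 80.00).
semicircular top: A = ½π·55² = 4751.66, centroid at (55.00, 183.34).
triangular fin: A = ½·25·50 = 625.00, centroid at (118.33, 16.67).
hole: A = −π·14² = -615.75, centroid at (40.00, 72.00).
ΣA = 22360.91 mm²
ΣAx_c = (17600.00)(55.00) + (4751.66)(55.00) + (625.00)(118.33) + (-615.75)(40.00) = 1278669.49 mm³
ΣAy_c = (17600.00)(80.00) + (4751.66)(183.34) + (625.00)(16.67) + (-615.75)(72.00) = 2245264.60 mm³
x_c = 1278669.49 / 22360.91 = 57.18 mm
y_c = 2245264.60 / 22360.91 = 100.41 mm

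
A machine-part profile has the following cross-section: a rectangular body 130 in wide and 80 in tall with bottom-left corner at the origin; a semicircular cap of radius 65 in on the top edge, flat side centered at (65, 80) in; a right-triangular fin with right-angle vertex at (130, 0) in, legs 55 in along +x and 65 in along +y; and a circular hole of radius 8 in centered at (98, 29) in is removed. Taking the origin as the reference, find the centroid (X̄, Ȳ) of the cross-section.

Part | A | x̄ᵢ | ȳᵢ | A·x̄ᵢ | A·ȳᵢ
rectangular body | 10400.00 | 65.00 | 40.00 | 676000.00 | 416000.00
semicircular top | 6636.61 | 65.00 | 107.59 | 431379.94 | 714012.49
triangular fin | 1787.50 | 148.33 | 21.67 | 265145.83 | 38729.17
hole | -201.06 | 98.00 | 29.00 | -19704.07 | -5830.80
Σ | 18623.05 |  |  | 1352821.71 | 1162910.86
X̄ = 1352821.71 / 18623.05 = 72.64 in
Ȳ = 1162910.86 / 18623.05 = 62.44 in

X̄ = 72.64 in, Ȳ = 62.44 in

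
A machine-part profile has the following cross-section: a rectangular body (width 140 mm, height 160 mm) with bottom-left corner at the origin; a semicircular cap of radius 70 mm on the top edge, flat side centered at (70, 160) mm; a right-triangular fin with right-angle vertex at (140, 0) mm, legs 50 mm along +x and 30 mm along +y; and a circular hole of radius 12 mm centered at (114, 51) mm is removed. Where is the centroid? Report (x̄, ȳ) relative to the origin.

rectangular body: A = 140 × 160 = 22400.00, centroid at (70.00, 80.00).
semicircular top: A = ½π·70² = 7696.90, centroid at (70.00, 189.71).
triangular fin: A = ½·50·30 = 750.00, centroid at (156.67, 10.00).
hole: A = −π·12² = -452.39, centroid at (114.00, 51.00).
ΣA = 30394.51 mm², ΣAx̄ = 2172710.76 mm³, ΣAȳ = 3236599.13 mm³.
x̄ = 2172710.76/30394.51 = 71.48 mm; ȳ = 3236599.13/30394.51 = 106.49 mm.

x̄ = 71.48 mm, ȳ = 106.49 mm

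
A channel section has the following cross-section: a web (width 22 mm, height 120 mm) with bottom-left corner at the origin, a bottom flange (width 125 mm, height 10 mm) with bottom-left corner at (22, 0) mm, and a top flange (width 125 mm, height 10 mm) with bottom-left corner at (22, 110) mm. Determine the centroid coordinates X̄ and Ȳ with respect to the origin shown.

X̄ = 46.75 mm, Ȳ = 60.00 mm

Part | A | x̄ᵢ | ȳᵢ | A·x̄ᵢ | A·ȳᵢ
web | 2640.00 | 11.00 | 60.00 | 29040.00 | 158400.00
bottom flange | 1250.00 | 84.50 | 5.00 | 105625.00 | 6250.00
top flange | 1250.00 | 84.50 | 115.00 | 105625.00 | 143750.00
Σ | 5140.00 |  |  | 240290.00 | 308400.00
X̄ = 240290.00 / 5140.00 = 46.75 mm
Ȳ = 308400.00 / 5140.00 = 60.00 mm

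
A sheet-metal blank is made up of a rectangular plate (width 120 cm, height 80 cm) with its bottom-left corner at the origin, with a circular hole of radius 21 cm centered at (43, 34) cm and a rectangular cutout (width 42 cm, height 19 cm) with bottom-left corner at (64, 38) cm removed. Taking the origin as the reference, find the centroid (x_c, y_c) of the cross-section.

plate: A = 120 × 80 = 9600.00, centroid at (60.00, 40.00).
hole 1: A = −π·21² = -1385.44, centroid at (43.00, 34.00).
hole 2: A = −(42 × 19) = -798.00, centroid at (85.00, 47.50).
ΣA = 7416.56 cm², ΣAx_c = 448595.98 cm³, ΣAy_c = 298989.96 cm³.
x_c = 448595.98/7416.56 = 60.49 cm; y_c = 298989.96/7416.56 = 40.31 cm.

x_c = 60.49 cm, y_c = 40.31 cm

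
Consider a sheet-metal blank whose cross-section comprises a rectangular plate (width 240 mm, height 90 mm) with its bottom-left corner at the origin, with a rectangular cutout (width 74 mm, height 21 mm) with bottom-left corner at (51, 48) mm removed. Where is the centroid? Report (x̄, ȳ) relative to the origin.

x̄ = 122.48 mm, ȳ = 43.95 mm

plate: A = 240 × 90 = 21600.00, centroid at (120.00, 45.00).
hole: A = −(74 × 21) = -1554.00, centroid at (88.00, 58.50).
ΣA = 20046.00 mm²
ΣAx̄ = (21600.00)(120.00) + (-1554.00)(88.00) = 2455248.00 mm³
ΣAȳ = (21600.00)(45.00) + (-1554.00)(58.50) = 881091.00 mm³
x̄ = 2455248.00 / 20046.00 = 122.48 mm
ȳ = 881091.00 / 20046.00 = 43.95 mm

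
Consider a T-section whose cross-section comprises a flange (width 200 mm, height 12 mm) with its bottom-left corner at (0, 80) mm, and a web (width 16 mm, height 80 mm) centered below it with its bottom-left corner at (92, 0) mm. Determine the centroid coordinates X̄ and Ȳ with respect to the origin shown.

web: A = 16 × 80 = 1280.00, centroid at (100.00, 40.00).
flange: A = 200 × 12 = 2400.00, centroid at (100.00, 86.00).
ΣA = 3680.00 mm²
ΣAX̄ = (1280.00)(100.00) + (2400.00)(100.00) = 368000.00 mm³
ΣAȲ = (1280.00)(40.00) + (2400.00)(86.00) = 257600.00 mm³
X̄ = 368000.00 / 3680.00 = 100.00 mm
Ȳ = 257600.00 / 3680.00 = 70.00 mm

X̄ = 100.00 mm, Ȳ = 70.00 mm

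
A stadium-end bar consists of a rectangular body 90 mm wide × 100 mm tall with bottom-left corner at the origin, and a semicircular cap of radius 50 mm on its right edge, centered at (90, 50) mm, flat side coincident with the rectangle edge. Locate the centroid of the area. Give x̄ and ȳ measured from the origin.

x̄ = 65.12 mm, ȳ = 50.00 mm

Part | A | x̄ᵢ | ȳᵢ | A·x̄ᵢ | A·ȳᵢ
rectangular body | 9000.00 | 45.00 | 50.00 | 405000.00 | 450000.00
semicircular end | 3926.99 | 111.22 | 50.00 | 436762.51 | 196349.54
Σ | 12926.99 |  |  | 841762.51 | 646349.54
x̄ = 841762.51 / 12926.99 = 65.12 mm
ȳ = 646349.54 / 12926.99 = 50.00 mm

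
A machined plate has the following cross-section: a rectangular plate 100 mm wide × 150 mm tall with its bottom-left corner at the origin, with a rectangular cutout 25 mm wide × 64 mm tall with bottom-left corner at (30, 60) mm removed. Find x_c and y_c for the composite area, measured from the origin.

x_c = 50.90 mm, y_c = 72.97 mm

plate: A = 100 × 150 = 15000.00, centroid at (50.00, 75.00).
hole: A = −(25 × 64) = -1600.00, centroid at (42.50, 92.00).
ΣA = 13400.00 mm²
ΣAx_c = (15000.00)(50.00) + (-1600.00)(42.50) = 682000.00 mm³
ΣAy_c = (15000.00)(75.00) + (-1600.00)(92.00) = 977800.00 mm³
x_c = 682000.00 / 13400.00 = 50.90 mm
y_c = 977800.00 / 13400.00 = 72.97 mm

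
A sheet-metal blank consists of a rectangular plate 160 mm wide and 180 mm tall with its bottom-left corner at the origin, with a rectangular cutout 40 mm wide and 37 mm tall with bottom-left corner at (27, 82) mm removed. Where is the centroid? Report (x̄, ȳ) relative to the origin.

plate: A = 160 × 180 = 28800.00, centroid at (80.00, 90.00).
hole: A = −(40 × 37) = -1480.00, centroid at (47.00, 100.50).
ΣA = 27320.00 mm²
ΣAx̄ = (28800.00)(80.00) + (-1480.00)(47.00) = 2234440.00 mm³
ΣAȳ = (28800.00)(90.00) + (-1480.00)(100.50) = 2443260.00 mm³
x̄ = 2234440.00 / 27320.00 = 81.79 mm
ȳ = 2443260.00 / 27320.00 = 89.43 mm

x̄ = 81.79 mm, ȳ = 89.43 mm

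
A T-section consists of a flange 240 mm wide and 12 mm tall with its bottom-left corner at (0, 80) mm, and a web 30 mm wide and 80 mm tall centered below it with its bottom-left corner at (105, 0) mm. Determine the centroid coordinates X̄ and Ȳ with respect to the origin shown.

X̄ = 120.00 mm, Ȳ = 65.09 mm

web: A = 30 × 80 = 2400.00, centroid at (120.00, 40.00).
flange: A = 240 × 12 = 2880.00, centroid at (120.00, 86.00).
ΣA = 5280.00 mm²
ΣAX̄ = (2400.00)(120.00) + (2880.00)(120.00) = 633600.00 mm³
ΣAȲ = (2400.00)(40.00) + (2880.00)(86.00) = 343680.00 mm³
X̄ = 633600.00 / 5280.00 = 120.00 mm
Ȳ = 343680.00 / 5280.00 = 65.09 mm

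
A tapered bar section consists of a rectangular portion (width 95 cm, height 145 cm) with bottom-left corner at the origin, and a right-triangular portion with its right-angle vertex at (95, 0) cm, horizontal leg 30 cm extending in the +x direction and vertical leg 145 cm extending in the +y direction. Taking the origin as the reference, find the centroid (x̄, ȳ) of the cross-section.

x̄ = 55.34 cm, ȳ = 69.20 cm

rectangular portion: A = 95 × 145 = 13775.00, centroid at (47.50, 72.50).
triangular portion: A = ½·30·145 = 2175.00, centroid at (105.00, 48.33).
ΣA = 15950.00 cm²
ΣAx̄ = (13775.00)(47.50) + (2175.00)(105.00) = 882687.50 cm³
ΣAȳ = (13775.00)(72.50) + (2175.00)(48.33) = 1103812.50 cm³
x̄ = 882687.50 / 15950.00 = 55.34 cm
ȳ = 1103812.50 / 15950.00 = 69.20 cm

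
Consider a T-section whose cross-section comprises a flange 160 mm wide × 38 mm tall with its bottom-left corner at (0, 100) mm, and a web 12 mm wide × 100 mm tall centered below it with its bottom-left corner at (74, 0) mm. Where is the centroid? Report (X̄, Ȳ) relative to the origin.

web: A = 12 × 100 = 1200.00, centroid at (80.00, 50.00).
flange: A = 160 × 38 = 6080.00, centroid at (80.00, 119.00).
ΣA = 7280.00 mm², ΣAX̄ = 582400.00 mm³, ΣAȲ = 783520.00 mm³.
X̄ = 582400.00/7280.00 = 80.00 mm; Ȳ = 783520.00/7280.00 = 107.63 mm.

X̄ = 80.00 mm, Ȳ = 107.63 mm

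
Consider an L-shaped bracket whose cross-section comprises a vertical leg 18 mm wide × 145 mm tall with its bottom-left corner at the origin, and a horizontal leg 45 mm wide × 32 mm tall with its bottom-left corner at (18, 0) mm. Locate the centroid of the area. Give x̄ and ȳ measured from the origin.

x̄ = 20.20 mm, ȳ = 52.41 mm

Part | A | x̄ᵢ | ȳᵢ | A·x̄ᵢ | A·ȳᵢ
vertical leg | 2610.00 | 9.00 | 72.50 | 23490.00 | 189225.00
horizontal leg | 1440.00 | 40.50 | 16.00 | 58320.00 | 23040.00
Σ | 4050.00 |  |  | 81810.00 | 212265.00
x̄ = 81810.00 / 4050.00 = 20.20 mm
ȳ = 212265.00 / 4050.00 = 52.41 mm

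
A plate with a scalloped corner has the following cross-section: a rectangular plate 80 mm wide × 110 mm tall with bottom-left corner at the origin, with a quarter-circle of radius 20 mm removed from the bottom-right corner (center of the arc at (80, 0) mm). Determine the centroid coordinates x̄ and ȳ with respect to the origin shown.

plate: A = 80 × 110 = 8800.00, centroid at (40.00, 55.00).
removed quarter-circle: A = −¼π·20² = -314.16, centroid at (71.51, 8.49).
ΣA = 8485.84 mm²
ΣAx̄ = (8800.00)(40.00) + (-314.16)(71.51) = 329533.93 mm³
ΣAȳ = (8800.00)(55.00) + (-314.16)(8.49) = 481333.33 mm³
x̄ = 329533.93 / 8485.84 = 38.83 mm
ȳ = 481333.33 / 8485.84 = 56.72 mm

x̄ = 38.83 mm, ȳ = 56.72 mm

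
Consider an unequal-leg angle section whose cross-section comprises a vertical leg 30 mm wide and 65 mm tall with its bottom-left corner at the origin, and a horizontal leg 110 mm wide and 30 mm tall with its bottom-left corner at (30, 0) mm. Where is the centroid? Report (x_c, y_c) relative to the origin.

Part | A | x̄ᵢ | ȳᵢ | A·x̄ᵢ | A·ȳᵢ
vertical leg | 1950.00 | 15.00 | 32.50 | 29250.00 | 63375.00
horizontal leg | 3300.00 | 85.00 | 15.00 | 280500.00 | 49500.00
Σ | 5250.00 |  |  | 309750.00 | 112875.00
x_c = 309750.00 / 5250.00 = 59.00 mm
y_c = 112875.00 / 5250.00 = 21.50 mm

x_c = 59.00 mm, y_c = 21.50 mm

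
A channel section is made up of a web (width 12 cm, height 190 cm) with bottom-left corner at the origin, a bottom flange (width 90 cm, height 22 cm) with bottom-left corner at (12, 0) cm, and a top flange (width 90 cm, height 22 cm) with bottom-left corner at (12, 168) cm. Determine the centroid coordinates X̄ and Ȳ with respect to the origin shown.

X̄ = 38.37 cm, Ȳ = 95.00 cm

web: A = 12 × 190 = 2280.00, centroid at (6.00, 95.00).
bottom flange: A = 90 × 22 = 1980.00, centroid at (57.00, 11.00).
top flange: A = 90 × 22 = 1980.00, centroid at (57.00, 179.00).
ΣA = 6240.00 cm², ΣAX̄ = 239400.00 cm³, ΣAȲ = 592800.00 cm³.
X̄ = 239400.00/6240.00 = 38.37 cm; Ȳ = 592800.00/6240.00 = 95.00 cm.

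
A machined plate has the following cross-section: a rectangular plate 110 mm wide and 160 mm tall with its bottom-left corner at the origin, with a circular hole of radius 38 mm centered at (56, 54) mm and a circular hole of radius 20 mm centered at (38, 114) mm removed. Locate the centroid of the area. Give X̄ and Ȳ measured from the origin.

X̄ = 56.43 mm, Ȳ = 86.37 mm

Part | A | x̄ᵢ | ȳᵢ | A·x̄ᵢ | A·ȳᵢ
plate | 17600.00 | 55.00 | 80.00 | 968000.00 | 1408000.00
hole 1 | -4536.46 | 56.00 | 54.00 | -254041.75 | -244968.83
hole 2 | -1256.64 | 38.00 | 114.00 | -47752.21 | -143256.63
Σ | 11806.90 |  |  | 666206.04 | 1019774.55
X̄ = 666206.04 / 11806.90 = 56.43 mm
Ȳ = 1019774.55 / 11806.90 = 86.37 mm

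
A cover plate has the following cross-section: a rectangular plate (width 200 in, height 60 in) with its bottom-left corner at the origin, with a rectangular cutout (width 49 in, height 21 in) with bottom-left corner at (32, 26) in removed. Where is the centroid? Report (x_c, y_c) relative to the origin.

x_c = 104.08 in, y_c = 29.39 in

Part | A | x̄ᵢ | ȳᵢ | A·x̄ᵢ | A·ȳᵢ
plate | 12000.00 | 100.00 | 30.00 | 1200000.00 | 360000.00
hole | -1029.00 | 56.50 | 36.50 | -58138.50 | -37558.50
Σ | 10971.00 |  |  | 1141861.50 | 322441.50
x_c = 1141861.50 / 10971.00 = 104.08 in
y_c = 322441.50 / 10971.00 = 29.39 in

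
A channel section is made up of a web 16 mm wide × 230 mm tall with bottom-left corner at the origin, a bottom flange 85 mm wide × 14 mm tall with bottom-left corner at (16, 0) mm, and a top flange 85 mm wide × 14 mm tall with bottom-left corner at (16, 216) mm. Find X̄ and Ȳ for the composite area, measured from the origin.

X̄ = 27.83 mm, Ȳ = 115.00 mm

web: A = 16 × 230 = 3680.00, centroid at (8.00, 115.00).
bottom flange: A = 85 × 14 = 1190.00, centroid at (58.50, 7.00).
top flange: A = 85 × 14 = 1190.00, centroid at (58.50, 223.00).
ΣA = 6060.00 mm², ΣAX̄ = 168670.00 mm³, ΣAȲ = 696900.00 mm³.
X̄ = 168670.00/6060.00 = 27.83 mm; Ȳ = 696900.00/6060.00 = 115.00 mm.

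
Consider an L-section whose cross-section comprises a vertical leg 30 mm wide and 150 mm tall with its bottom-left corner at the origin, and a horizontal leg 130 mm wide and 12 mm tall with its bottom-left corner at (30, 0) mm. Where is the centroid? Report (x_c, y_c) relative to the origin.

x_c = 35.59 mm, y_c = 57.24 mm

vertical leg: A = 30 × 150 = 4500.00, centroid at (15.00, 75.00).
horizontal leg: A = 130 × 12 = 1560.00, centroid at (95.00, 6.00).
ΣA = 6060.00 mm²
ΣAx_c = (4500.00)(15.00) + (1560.00)(95.00) = 215700.00 mm³
ΣAy_c = (4500.00)(75.00) + (1560.00)(6.00) = 346860.00 mm³
x_c = 215700.00 / 6060.00 = 35.59 mm
y_c = 346860.00 / 6060.00 = 57.24 mm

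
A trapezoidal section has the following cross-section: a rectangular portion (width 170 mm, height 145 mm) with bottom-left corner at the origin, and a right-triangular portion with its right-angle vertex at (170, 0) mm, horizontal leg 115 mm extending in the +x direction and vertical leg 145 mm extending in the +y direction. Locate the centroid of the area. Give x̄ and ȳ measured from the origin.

Part | A | x̄ᵢ | ȳᵢ | A·x̄ᵢ | A·ȳᵢ
rectangular portion | 24650.00 | 85.00 | 72.50 | 2095250.00 | 1787125.00
triangular portion | 8337.50 | 208.33 | 48.33 | 1736979.17 | 402979.17
Σ | 32987.50 |  |  | 3832229.17 | 2190104.17
x̄ = 3832229.17 / 32987.50 = 116.17 mm
ȳ = 2190104.17 / 32987.50 = 66.39 mm

x̄ = 116.17 mm, ȳ = 66.39 mm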